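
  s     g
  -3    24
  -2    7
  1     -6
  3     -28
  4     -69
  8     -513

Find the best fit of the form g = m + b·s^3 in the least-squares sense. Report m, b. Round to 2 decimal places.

Sums needed: Σ1 = 6, Σs^3 = 569, Σs^3·s^3 = 267763.
Right-hand side: Σg = -585, Σs^3·g = -268538.
Normal equations: [[6, 569]; [569, 267763]]·[m, b]ᵀ = [-585, -268538]ᵀ.
det = 6·267763 − 569² = 1282817.
m = ((-585)·267763 − 569·(-268538))/1282817 = -3843233/1282817; b = (6·(-268538) − 569·(-585))/1282817 = -1278363/1282817.

m = -3.00, b = -1.00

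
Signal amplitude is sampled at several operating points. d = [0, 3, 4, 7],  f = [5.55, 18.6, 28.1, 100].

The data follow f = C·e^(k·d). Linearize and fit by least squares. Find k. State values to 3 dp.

Linearized form: ln f = k·d + ln C. From the 4 transformed points,
Σd = 14.0000, Σ(d)² = 74.0000, Σln f = 12.5779, Σd·ln f = 54.3488.
Normal system: [[74.0000, 14.0000]; [14.0000, 4]]·[k, ln C]ᵀ = [54.3488, 12.5779]ᵀ.
Solving (det = 100.0000): k = 0.41304, ln C = 1.69882.

k = 0.413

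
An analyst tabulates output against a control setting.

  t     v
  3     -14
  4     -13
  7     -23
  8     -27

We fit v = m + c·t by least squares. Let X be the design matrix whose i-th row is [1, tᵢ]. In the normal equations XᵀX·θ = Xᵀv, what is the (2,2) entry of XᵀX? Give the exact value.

138

Row 2 ↔ basis t, column 2 ↔ basis t, so (XᵀX)_{2,2} = Σᵢ (t)·(t) = (3)·(3) + (4)·(4) + (7)·(7) + (8)·(8) = 138.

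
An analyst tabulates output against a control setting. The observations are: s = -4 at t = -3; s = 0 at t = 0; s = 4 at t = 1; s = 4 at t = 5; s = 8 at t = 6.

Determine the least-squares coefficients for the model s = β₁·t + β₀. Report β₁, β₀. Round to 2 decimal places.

Compute the Gram sums: Σt·t = 71, Σt = 9, Σ1 = 5.
And Σt·s = 84, Σs = 12.
AᵀA·[β₁, β₀]ᵀ = Aᵀs becomes [[71, 9]; [9, 5]]·[β₁, β₀]ᵀ = [84, 12]ᵀ.
Eliminating β₀: 5·(row 1) − 9·(row 2) gives 274·β₁ = 5·84 − 9·12 = 312, so β₁ = 156/137.
Then β₀ = (12 − 9·(156/137))/5 = 48/137.

β₁ = 1.14, β₀ = 0.35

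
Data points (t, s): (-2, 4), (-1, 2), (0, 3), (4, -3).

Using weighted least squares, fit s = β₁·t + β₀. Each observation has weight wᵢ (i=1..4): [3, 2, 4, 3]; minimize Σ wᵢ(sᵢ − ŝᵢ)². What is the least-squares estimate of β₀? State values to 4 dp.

β₀ = 1.9698

The normal system AᵀWA·[β₁, β₀]ᵀ = AᵀWs is [[62, 4]; [4, 12]]·[β₁, β₀]ᵀ = [-64, 19]ᵀ.
Δ = 62·12 − 4² = 728.
β₁ = ((-64)·12 − 4·19)/728 = -211/182; β₀ = (62·19 − 4·(-64))/728 = 717/364.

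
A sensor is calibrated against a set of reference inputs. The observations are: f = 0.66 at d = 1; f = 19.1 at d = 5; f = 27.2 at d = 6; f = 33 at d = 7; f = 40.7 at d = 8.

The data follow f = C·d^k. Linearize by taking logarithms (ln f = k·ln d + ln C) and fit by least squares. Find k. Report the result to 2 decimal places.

Let Y = ln f. Fitting Y = k·ln d + ln C by least squares:
Over the data: Σln d = 7.4265, Σ(ln d)² = 13.9113, Σln f = 13.0401, Σln d·ln f = 25.1767.
Normal system: [[13.9113, 7.4265]; [7.4265, 5]]·[k, ln C]ᵀ = [25.1767, 13.0401]ᵀ.
Slope k = (n·Σln d·ln f − Σln d·Σln f)/(n·Σ(ln d)² − (Σln d)²) = (5·25.1767 − 7.4265·13.0401)/14.4030 = 2.01626; ln C = (Σln f − k·Σln d)/n = -0.38675.

k = 2.02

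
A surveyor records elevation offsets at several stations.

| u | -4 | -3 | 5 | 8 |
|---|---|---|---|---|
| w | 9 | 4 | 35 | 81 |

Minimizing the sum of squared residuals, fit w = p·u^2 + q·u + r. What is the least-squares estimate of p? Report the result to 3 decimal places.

p = 1.034

Forming AᵀA = [[5058, 546, 114]; [546, 114, 6]; [114, 6, 4]] and Aᵀw = [6239, 775, 129]ᵀ gives AᵀA·[p, q, r]ᵀ = Aᵀw.
Row-reducing yields p = 425/411, q = 7583/4110, r = 8/685.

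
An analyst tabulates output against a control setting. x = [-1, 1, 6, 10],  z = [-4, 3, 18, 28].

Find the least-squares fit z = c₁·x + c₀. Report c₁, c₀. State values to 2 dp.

Forming MᵀM = [[138, 16]; [16, 4]] and Mᵀz = [395, 45]ᵀ gives MᵀM·[c₁, c₀]ᵀ = Mᵀz.
Δ = 138·4 − 16² = 296.
c₁ = (395·4 − 16·45)/296 = 215/74; c₀ = (138·45 − 16·395)/296 = -55/148.

c₁ = 2.91, c₀ = -0.37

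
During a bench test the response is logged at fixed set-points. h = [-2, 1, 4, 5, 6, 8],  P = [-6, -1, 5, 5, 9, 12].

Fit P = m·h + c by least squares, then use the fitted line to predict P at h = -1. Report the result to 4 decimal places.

P̂ = -4.4286

Entries of AᵀA: Σh·h = 146, Σh = 22, Σ1 = 6.
Right-hand side: Σh·P = 206, ΣP = 24.
Δ = 146·6 − 22² = 392.
m = (206·6 − 22·24)/392 = 177/98; c = (146·24 − 22·206)/392 = -257/98.
At h = -1: P̂ = (177/98)·(-1) + (-257/98)·(1) = -31/7.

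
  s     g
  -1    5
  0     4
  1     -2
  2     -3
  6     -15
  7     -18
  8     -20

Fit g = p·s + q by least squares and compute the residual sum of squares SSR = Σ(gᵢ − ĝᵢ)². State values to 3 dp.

SSR = 5.525

The normal equations are: 155·p + 23·q = -389;  23·p + 7·q = -49.
Eliminating q: 7·(row 1) − 23·(row 2) gives 556·p = 7·(-389) − 23·(-49) = -1596, so p = -399/139.
Then q = ((-49) − 23·(-399/139))/7 = 338/139.
Residuals: -42/139, 218/139, -217/139, 43/139, -29/139, -47/139, 74/139; SSR = 768/139.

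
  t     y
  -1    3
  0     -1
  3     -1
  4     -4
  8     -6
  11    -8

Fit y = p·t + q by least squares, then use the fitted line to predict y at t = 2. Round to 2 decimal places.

ŷ = -1.07

AᵀA·[p, q]ᵀ = Aᵀy reads: 211·p + 25·q = -158;  25·p + 6·q = -17.
Determinant 211·6 − 25² = 641.
p = ((-158)·6 − 25·(-17))/641 = -523/641; q = (211·(-17) − 25·(-158))/641 = 363/641.
At t = 2: ŷ = (-523/641)·(2) + (363/641)·(1) = -683/641.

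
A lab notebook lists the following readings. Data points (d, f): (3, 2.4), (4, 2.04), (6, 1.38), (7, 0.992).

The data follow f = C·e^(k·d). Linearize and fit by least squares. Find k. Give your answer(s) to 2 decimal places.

Linearized form: ln f = k·d + ln C. From the 4 transformed points,
AᵀA = [[110.0000, 20.0000]; [20.0000, 4]], rhs = [7.3545, 1.9025]ᵀ  (here Σd = 20.0000, Σ(d)² = 110.0000, Σln f = 1.9025, Σd·ln f = 7.3545).
Slope k = (n·Σd·ln f − Σd·Σln f)/(n·Σ(d)² − (Σd)²) = (4·7.3545 − 20.0000·1.9025)/40.0000 = -0.21579; ln C = (Σln f − k·Σd)/n = 1.55455.

k = -0.22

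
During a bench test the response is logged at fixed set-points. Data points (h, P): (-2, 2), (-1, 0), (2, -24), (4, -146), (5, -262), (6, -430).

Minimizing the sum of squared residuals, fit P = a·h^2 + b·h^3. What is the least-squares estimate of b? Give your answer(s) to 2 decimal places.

With design matrix A, AᵀA = [[2210, 11924]; [11924, 66506]] and AᵀP = [-24454, -135182]ᵀ.
Eliminating b: 66506·(row 1) − 11924·(row 2) gives 4796484·a = 66506·(-24454) − 11924·(-135182) = -14427556, so a = -327899/109011.
Then b = ((-135182) − 11924·(-327899/109011))/66506 = -1790681/1199121.

b = -1.49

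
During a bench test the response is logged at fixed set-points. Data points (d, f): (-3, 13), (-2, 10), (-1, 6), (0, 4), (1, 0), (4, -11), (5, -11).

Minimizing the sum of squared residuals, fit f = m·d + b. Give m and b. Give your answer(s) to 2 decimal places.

m = -3.17, b = 3.38

Setting ∂/∂m … = 0 gives: 56·m + 4·b = -164;  4·m + 7·b = 11.
Eliminating b: 7·(row 1) − 4·(row 2) gives 376·m = 7·(-164) − 4·11 = -1192, so m = -149/47.
Then b = (11 − 4·(-149/47))/7 = 159/47.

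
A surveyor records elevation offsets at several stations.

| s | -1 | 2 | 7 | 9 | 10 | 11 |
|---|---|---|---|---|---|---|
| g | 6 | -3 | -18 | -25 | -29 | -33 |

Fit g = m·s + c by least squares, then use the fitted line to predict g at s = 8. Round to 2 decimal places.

Normal-equation sums: Σs·s = 356, Σs = 38, Σ1 = 6.
And Σs·g = -1016, Σg = -102.
Δ = 356·6 − 38² = 692.
m = ((-1016)·6 − 38·(-102))/692 = -555/173; c = (356·(-102) − 38·(-1016))/692 = 574/173.
At s = 8: ĝ = (-555/173)·(8) + (574/173)·(1) = -3866/173.

ĝ = -22.35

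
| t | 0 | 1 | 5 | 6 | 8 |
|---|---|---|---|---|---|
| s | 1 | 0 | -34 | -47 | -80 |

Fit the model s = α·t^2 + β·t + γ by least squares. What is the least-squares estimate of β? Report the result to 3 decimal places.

The normal equations are: 6018·α + 854·β + 126·γ = -7662;  854·α + 126·β + 20·γ = -1092;  126·α + 20·β + 5·γ = -160.
(Σt^2·t^2 = 6018, Σt^2·t = 854, Σt^2 = 126, Σt·t = 126, Σt = 20, Σ1 = 5, Σt^2·s = -7662, Σt·s = -1092, Σs = -160.)
Row-reducing yields α = -10975/10336, β = -18057/10336, γ = 9023/5168.

β = -1.747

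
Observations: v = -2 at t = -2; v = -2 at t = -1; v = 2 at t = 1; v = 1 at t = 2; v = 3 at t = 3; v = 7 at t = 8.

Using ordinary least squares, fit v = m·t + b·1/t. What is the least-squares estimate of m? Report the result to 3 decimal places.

m = 0.839

The normal system AᵀA·[m, b]ᵀ = Aᵀv is [[83, 6]; [6, 1513/576]]·[m, b]ᵀ = [75, 59/8]ᵀ.
Δ = 83·(1513/576) − 6² = 104843/576.
m = (75·(1513/576) − 6·(59/8))/(104843/576) = 87987/104843; b = (83·(59/8) − 6·75)/(104843/576) = 93384/104843.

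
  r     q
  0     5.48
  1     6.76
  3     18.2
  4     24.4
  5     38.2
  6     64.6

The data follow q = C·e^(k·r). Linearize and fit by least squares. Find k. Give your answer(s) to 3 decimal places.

Taking logs, ln q = k·r + ln C, so regress ln q on r.
AᵀA = [[87.0000, 19.0000]; [19.0000, 6]], rhs = [66.6171, 17.5192]ᵀ  (here Σr = 19.0000, Σ(r)² = 87.0000, Σln q = 17.5192, Σr·ln q = 66.6171).
Δ = 87.0000·6 − (19.0000)² = 161.0000; k = (66.6171·6 − 19.0000·17.5192)/161.0000 = 0.41514, ln C = (87.0000·17.5192 − 19.0000·66.6171)/161.0000 = 1.60524.

k = 0.415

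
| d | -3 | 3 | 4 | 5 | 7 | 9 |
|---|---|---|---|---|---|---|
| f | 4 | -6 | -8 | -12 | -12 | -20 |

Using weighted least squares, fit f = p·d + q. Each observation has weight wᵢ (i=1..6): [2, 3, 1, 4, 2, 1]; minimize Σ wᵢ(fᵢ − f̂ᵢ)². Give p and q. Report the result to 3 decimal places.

Normal-equation sums: Σwᵢ·d·d = 340, Σwᵢ·d = 50, Σwᵢ·1 = 13.
Right-hand side: Σwᵢ·d·f = -698, Σwᵢ·f = -110.
So AᵀWA·[p, q]ᵀ = AᵀWf: [[340, 50]; [50, 13]]·[p, q]ᵀ = [-698, -110]ᵀ.
det = 340·13 − 50² = 1920.
p = ((-698)·13 − 50·(-110))/1920 = -1787/960; q = (340·(-110) − 50·(-698))/1920 = -125/96.

p = -1.861, q = -1.302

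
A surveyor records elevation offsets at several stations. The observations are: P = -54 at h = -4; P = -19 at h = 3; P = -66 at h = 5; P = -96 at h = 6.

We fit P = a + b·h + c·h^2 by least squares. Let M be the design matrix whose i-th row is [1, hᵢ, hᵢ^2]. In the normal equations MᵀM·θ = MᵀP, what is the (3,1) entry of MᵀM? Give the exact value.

86

Row 3 ↔ basis h^2, column 1 ↔ basis 1, so (MᵀM)_{3,1} = Σᵢ h^2 = (16)·(1) + (9)·(1) + (25)·(1) + (36)·(1) = 86.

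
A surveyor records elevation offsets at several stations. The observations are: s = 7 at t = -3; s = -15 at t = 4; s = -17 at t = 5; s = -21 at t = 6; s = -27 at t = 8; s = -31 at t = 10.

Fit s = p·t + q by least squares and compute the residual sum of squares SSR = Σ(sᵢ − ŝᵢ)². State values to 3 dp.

SSR = 3.293

The normal equations are: 250·p + 30·q = -818;  30·p + 6·q = -104.
(Σt·t = 250, Σt = 30, Σ1 = 6, Σt·s = -818, Σs = -104.)
det = 250·6 − 30² = 600.
p = ((-818)·6 − 30·(-104))/600 = -149/50; q = (250·(-104) − 30·(-818))/600 = -73/30.
Residuals: 37/75, -97/150, 1/3, -103/150, -109/150, 37/30; SSR = 247/75.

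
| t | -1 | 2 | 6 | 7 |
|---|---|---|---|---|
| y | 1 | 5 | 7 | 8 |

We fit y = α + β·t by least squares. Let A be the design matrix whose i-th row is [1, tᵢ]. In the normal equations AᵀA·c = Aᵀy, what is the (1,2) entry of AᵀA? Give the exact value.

14

Row 1 ↔ basis 1, column 2 ↔ basis t, so (AᵀA)_{1,2} = Σᵢ t = (1)·(-1) + (1)·(2) + (1)·(6) + (1)·(7) = 14.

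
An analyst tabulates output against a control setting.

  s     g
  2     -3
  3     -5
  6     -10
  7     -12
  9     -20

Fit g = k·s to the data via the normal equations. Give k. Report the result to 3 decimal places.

Compute the Gram sums: Σs·s = 179.
Right-hand side: Σs·g = -345.
So XᵀX·[k]ᵀ = Xᵀg: [[179]]·[k]ᵀ = [-345]ᵀ.
k = (-345)/179 = -1.92737.

k = -1.927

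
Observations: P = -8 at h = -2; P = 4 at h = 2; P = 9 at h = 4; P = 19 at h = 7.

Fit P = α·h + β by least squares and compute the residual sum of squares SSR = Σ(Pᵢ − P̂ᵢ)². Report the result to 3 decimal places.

SSR = 0.713

Entries of XᵀX: Σh·h = 73, Σh = 11, Σ1 = 4.
Moment sums: Σh·P = 193, ΣP = 24.
Normal equations: [[73, 11]; [11, 4]]·[α, β]ᵀ = [193, 24]ᵀ.
Δ = 73·4 − 11² = 171.
α = (193·4 − 11·24)/171 = 508/171; β = (73·24 − 11·193)/171 = -371/171.
Residuals: 1/9, 13/57, -122/171, 64/171; SSR = 122/171.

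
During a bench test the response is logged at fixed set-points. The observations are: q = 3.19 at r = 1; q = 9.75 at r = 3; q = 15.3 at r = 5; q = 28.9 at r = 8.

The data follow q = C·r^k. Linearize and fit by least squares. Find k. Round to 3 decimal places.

k = 1.038

With ln qᵢ as the transformed response and ln rᵢ as the regressor:
Σln r = 4.7875, Σ(ln r)² = 8.1213, Σln q = 9.5290, Σln r·ln q = 13.8871.
Normal system: [[8.1213, 4.7875]; [4.7875, 4]]·[k, ln C]ᵀ = [13.8871, 9.5290]ᵀ.
Δ = 8.1213·4 − (4.7875)² = 9.5652; k = (13.8871·4 − 4.7875·9.5290)/9.5652 = 1.03796, ln C = (8.1213·9.5290 − 4.7875·13.8871)/9.5652 = 1.13994.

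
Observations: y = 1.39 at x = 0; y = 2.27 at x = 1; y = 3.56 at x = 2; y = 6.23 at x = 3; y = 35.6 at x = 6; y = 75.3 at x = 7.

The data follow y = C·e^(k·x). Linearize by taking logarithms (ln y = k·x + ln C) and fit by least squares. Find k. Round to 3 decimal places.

k = 0.569

Linearized form: ln y = k·x + ln C. From the 6 transformed points,
AᵀA = [[99.0000, 19.0000]; [19.0000, 6]], rhs = [60.5319, 12.1420]ᵀ  (here Σx = 19.0000, Σ(x)² = 99.0000, Σln y = 12.1420, Σx·ln y = 60.5319).
Δ = 99.0000·6 − (19.0000)² = 233.0000; k = (60.5319·6 − 19.0000·12.1420)/233.0000 = 0.56864, ln C = (99.0000·12.1420 − 19.0000·60.5319)/233.0000 = 0.22299.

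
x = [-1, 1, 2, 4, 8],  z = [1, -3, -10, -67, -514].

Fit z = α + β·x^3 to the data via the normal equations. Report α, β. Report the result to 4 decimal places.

MᵀM·[α, β]ᵀ = Mᵀz reads: 5·α + 584·β = -593;  584·α + 266306·β = -267540.
(Σ1 = 5, Σx^3 = 584, Σx^3·x^3 = 266306, Σz = -593, Σx^3·z = -267540.)
Eliminating β: 266306·(row 1) − 584·(row 2) gives 990474·α = 266306·(-593) − 584·(-267540) = -1676098, so α = -838049/495237.
Then β = ((-267540) − 584·(-838049/495237))/266306 = -495694/495237.

α = -1.6922, β = -1.0009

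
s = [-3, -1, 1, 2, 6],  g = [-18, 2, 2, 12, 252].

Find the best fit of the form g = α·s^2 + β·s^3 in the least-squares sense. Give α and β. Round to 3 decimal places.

α = 1.012, β = 0.998

Normal-equation sums: Σs^2·s^2 = 1395, Σs^2·s^3 = 7565, Σs^3·s^3 = 47451.
Moment sums: Σs^2·g = 8962, Σs^3·g = 55014.
Normal equations: [[1395, 7565]; [7565, 47451]]·[α, β]ᵀ = [8962, 55014]ᵀ.
det = 1395·47451 − 7565² = 8964920.
α = (8962·47451 − 7565·55014)/8964920 = 1134369/1120615; β = (1395·55014 − 7565·8962)/8964920 = 223675/224123.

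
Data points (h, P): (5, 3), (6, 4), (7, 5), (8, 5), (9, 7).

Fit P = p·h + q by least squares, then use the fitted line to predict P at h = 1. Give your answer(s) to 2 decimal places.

Forming XᵀX = [[255, 35]; [35, 5]] and XᵀP = [177, 24]ᵀ gives XᵀX·[p, q]ᵀ = XᵀP.
Eliminating q: 5·(row 1) − 35·(row 2) gives 50·p = 5·177 − 35·24 = 45, so p = 9/10.
Then q = (24 − 35·(9/10))/5 = -3/2.
At h = 1: P̂ = (9/10)·(1) + (-3/2)·(1) = -3/5.

P̂ = -0.60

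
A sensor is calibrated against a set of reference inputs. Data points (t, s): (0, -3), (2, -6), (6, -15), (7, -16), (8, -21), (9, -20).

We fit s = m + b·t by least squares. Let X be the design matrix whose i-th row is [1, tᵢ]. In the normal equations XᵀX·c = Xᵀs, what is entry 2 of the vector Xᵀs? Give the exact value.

Entry 2 ↔ basis t, so (Xᵀs)_{2} = Σᵢ (t)·sᵢ = (0)·(-3) + (2)·(-6) + (6)·(-15) + (7)·(-16) + (8)·(-21) + (9)·(-20) = -562.

-562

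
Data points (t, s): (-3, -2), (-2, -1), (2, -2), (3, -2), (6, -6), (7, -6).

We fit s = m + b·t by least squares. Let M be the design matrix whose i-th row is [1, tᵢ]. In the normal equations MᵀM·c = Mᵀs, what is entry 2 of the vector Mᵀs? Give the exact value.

Entry 2 ↔ basis t, so (Mᵀs)_{2} = Σᵢ (t)·sᵢ = (-3)·(-2) + (-2)·(-1) + (2)·(-2) + (3)·(-2) + (6)·(-6) + (7)·(-6) = -80.

-80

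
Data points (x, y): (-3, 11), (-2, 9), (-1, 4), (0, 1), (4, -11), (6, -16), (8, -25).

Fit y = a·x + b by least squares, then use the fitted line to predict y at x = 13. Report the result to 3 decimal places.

The normal equations are: 130·a + 12·b = -395;  12·a + 7·b = -27.
Eliminating b: 7·(row 1) − 12·(row 2) gives 766·a = 7·(-395) − 12·(-27) = -2441, so a = -2441/766.
Then b = ((-27) − 12·(-2441/766))/7 = 615/383.
At x = 13: ŷ = (-2441/766)·(13) + (615/383)·(1) = -30503/766.

ŷ = -39.821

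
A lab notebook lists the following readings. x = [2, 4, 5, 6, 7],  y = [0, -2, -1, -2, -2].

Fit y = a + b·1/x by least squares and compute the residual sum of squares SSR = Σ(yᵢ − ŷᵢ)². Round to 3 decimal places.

SSR = 0.833

Forming AᵀA = [[5, 529/420]; [529/420, 70681/176400]] and Aᵀy = [-7, -277/210]ᵀ gives AᵀA·[a, b]ᵀ = Aᵀy.
Eliminating b: (70681/176400)·(row 1) − (529/420)·(row 2) gives (18391/44100)·a = (70681/176400)·(-7) − (529/420)·(-277/210) = -201701/176400, so a = -201701/73564.
Then b = ((-277/210) − (529/420)·(-201701/73564))/(70681/176400) = 97965/18391.
Residuals: 5771/73564, -10848/18391, 49765/73564, -10737/73564, -1407/73564; SSR = 61307/73564.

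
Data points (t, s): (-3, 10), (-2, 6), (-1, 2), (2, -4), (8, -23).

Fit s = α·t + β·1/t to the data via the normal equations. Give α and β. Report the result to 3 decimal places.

α = -2.933, β = 0.894

MᵀM·[α, β]ᵀ = Mᵀs reads: 82·α + 5·β = -236;  5·α + (937/576)·β = -317/24.
det = 82·(937/576) − 5² = 31217/288.
α = ((-236)·(937/576) − 5·(-317/24))/(31217/288) = -91546/31217; β = (82·(-317/24) − 5·(-236))/(31217/288) = 27912/31217.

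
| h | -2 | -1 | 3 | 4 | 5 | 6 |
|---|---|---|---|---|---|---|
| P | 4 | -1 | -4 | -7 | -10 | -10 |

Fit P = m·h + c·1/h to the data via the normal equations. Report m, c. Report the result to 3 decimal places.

From the data, Σh·h = 91, Σh·1/h = 6, Σ1/h·1/h = 5369/3600.
And Σh·P = -157, Σ1/h·P = -31/4.
Normal equations: [[91, 6]; [6, 5369/3600]]·[m, c]ᵀ = [-157, -31/4]ᵀ.
det = 91·(5369/3600) − 6² = 358979/3600.
m = ((-157)·(5369/3600) − 6·(-31/4))/(358979/3600) = -675533/358979; c = (91·(-31/4) − 6·(-157))/(358979/3600) = 852300/358979.

m = -1.882, c = 2.374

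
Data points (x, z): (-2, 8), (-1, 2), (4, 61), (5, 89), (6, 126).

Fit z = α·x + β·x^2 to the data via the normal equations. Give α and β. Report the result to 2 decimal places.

α = 2.32, β = 3.12

Compute the Gram sums: Σx·x = 82, Σx·x^2 = 396, Σx^2·x^2 = 2194.
For Aᵀz: Σx·z = 1427, Σx^2·z = 7771.
So AᵀA·[α, β]ᵀ = Aᵀz: [[82, 396]; [396, 2194]]·[α, β]ᵀ = [1427, 7771]ᵀ.
Δ = 82·2194 − 396² = 23092.
α = (1427·2194 − 396·7771)/23092 = 26761/11546; β = (82·7771 − 396·1427)/23092 = 36065/11546.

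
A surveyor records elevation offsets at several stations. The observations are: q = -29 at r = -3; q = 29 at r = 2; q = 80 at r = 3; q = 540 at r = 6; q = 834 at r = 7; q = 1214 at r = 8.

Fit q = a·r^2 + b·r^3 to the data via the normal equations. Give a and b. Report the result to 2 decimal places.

a = 2.94, b = 2.01

XᵀX·[a, b]ᵀ = Xᵀq reads: 7971·a + 57383·b = 138577;  57383·a + 427971·b = 1027445.
(Σr^2·r^2 = 7971, Σr^2·r^3 = 57383, Σr^3·r^3 = 427971, Σr^2·q = 138577, Σr^3·q = 1027445.)
Determinant 7971·427971 − 57383² = 118548152.
a = (138577·427971 − 57383·1027445)/118548152 = 43632604/14818519; b = (7971·1027445 − 57383·138577)/118548152 = 29725013/14818519.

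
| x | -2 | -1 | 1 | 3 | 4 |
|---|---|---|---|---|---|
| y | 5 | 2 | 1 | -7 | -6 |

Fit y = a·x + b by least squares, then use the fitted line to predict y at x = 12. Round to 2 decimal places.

The normal equations are: 31·a + 5·b = -56;  5·a + 5·b = -5.
Δ = 31·5 − 5² = 130.
a = ((-56)·5 − 5·(-5))/130 = -51/26; b = (31·(-5) − 5·(-56))/130 = 25/26.
At x = 12: ŷ = (-51/26)·(12) + (25/26)·(1) = -587/26.

ŷ = -22.58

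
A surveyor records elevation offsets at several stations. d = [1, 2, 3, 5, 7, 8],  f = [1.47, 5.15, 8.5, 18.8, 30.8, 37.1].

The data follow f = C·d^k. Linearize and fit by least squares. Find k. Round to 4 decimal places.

Taking logs, ln f = k·ln d + ln C, so regress ln f on ln d.
Σln d = 7.4265, Σ(ln d)² = 12.3883, Σln f = 14.1393, Σln d·ln f = 22.3930.
Equations: 12.3883·k + 7.4265·ln C = 22.3930;  7.4265·k + 6·ln C = 14.1393.
Δ = 12.3883·6 − (7.4265)² = 19.1764; k = (22.3930·6 − 7.4265·14.1393)/19.1764 = 1.53061, ln C = (12.3883·14.1393 − 7.4265·22.3930)/19.1764 = 0.46203.

k = 1.5306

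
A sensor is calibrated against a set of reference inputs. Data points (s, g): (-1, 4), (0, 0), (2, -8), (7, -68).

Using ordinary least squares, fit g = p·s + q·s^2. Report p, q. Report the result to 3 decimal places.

p = -2.890, q = -0.971

XᵀX·[p, q]ᵀ = Xᵀg reads: 54·p + 350·q = -496;  350·p + 2418·q = -3360.
Δ = 54·2418 − 350² = 8072.
p = ((-496)·2418 − 350·(-3360))/8072 = -2916/1009; q = (54·(-3360) − 350·(-496))/8072 = -980/1009.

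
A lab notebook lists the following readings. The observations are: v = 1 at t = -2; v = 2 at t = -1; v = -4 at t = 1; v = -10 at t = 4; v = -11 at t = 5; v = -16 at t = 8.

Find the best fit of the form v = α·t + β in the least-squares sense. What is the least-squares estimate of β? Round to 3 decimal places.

With design matrix M, MᵀM = [[111, 15]; [15, 6]] and Mᵀv = [-231, -38]ᵀ.
Δ = 111·6 − 15² = 441.
α = ((-231)·6 − 15·(-38))/441 = -272/147; β = (111·(-38) − 15·(-231))/441 = -251/147.

β = -1.707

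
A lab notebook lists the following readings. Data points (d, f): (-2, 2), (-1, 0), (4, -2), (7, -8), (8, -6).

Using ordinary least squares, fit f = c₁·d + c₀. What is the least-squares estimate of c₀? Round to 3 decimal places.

Compute the Gram sums: Σd·d = 134, Σd = 16, Σ1 = 5.
And Σd·f = -116, Σf = -14.
So MᵀM·[c₁, c₀]ᵀ = Mᵀf: [[134, 16]; [16, 5]]·[c₁, c₀]ᵀ = [-116, -14]ᵀ.
Eliminating c₀: 5·(row 1) − 16·(row 2) gives 414·c₁ = 5·(-116) − 16·(-14) = -356, so c₁ = -178/207.
Then c₀ = ((-14) − 16·(-178/207))/5 = -10/207.

c₀ = -0.048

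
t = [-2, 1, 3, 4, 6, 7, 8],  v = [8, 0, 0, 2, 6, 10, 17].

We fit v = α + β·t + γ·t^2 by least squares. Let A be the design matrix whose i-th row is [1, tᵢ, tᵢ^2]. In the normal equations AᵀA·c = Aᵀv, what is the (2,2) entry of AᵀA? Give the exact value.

Row 2 ↔ basis t, column 2 ↔ basis t, so (AᵀA)_{2,2} = Σᵢ (t)·(t) = (-2)·(-2) + (1)·(1) + (3)·(3) + (4)·(4) + (6)·(6) + (7)·(7) + (8)·(8) = 179.

179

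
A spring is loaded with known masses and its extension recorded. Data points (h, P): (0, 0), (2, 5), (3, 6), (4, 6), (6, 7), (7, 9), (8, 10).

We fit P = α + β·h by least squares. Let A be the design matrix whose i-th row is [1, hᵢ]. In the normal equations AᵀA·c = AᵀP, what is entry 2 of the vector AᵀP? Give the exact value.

Entry 2 ↔ basis h, so (AᵀP)_{2} = Σᵢ (h)·Pᵢ = (0)·(0) + (2)·(5) + (3)·(6) + (4)·(6) + (6)·(7) + (7)·(9) + (8)·(10) = 237.

237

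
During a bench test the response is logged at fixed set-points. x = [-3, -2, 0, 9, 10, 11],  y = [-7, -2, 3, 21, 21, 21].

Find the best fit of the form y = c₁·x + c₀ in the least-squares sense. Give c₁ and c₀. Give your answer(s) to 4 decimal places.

Normal-equation sums: Σx·x = 315, Σx = 25, Σ1 = 6.
Moment sums: Σx·y = 655, Σy = 57.
Normal equations: [[315, 25]; [25, 6]]·[c₁, c₀]ᵀ = [655, 57]ᵀ.
det = 315·6 − 25² = 1265.
c₁ = (655·6 − 25·57)/1265 = 501/253; c₀ = (315·57 − 25·655)/1265 = 316/253.

c₁ = 1.9802, c₀ = 1.2490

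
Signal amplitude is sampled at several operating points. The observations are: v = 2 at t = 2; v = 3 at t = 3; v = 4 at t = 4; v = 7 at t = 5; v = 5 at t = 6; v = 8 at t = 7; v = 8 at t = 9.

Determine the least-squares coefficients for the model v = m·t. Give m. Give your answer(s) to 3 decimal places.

The normal equations are: 220·m = 222.
(Σt·t = 220, Σt·v = 222.)
Hence m = 222 / 220 ≈ 1.00909.

m = 1.009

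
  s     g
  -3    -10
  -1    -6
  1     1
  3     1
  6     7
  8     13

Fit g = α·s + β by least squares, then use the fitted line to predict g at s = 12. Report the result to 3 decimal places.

ĝ = 20.038

Normal-equation sums: Σs·s = 120, Σs = 14, Σ1 = 6.
For Xᵀg: Σs·g = 186, Σg = 6.
So XᵀX·[α, β]ᵀ = Xᵀg: [[120, 14]; [14, 6]]·[α, β]ᵀ = [186, 6]ᵀ.
Determinant 120·6 − 14² = 524.
α = (186·6 − 14·6)/524 = 258/131; β = (120·6 − 14·186)/524 = -471/131.
At s = 12: ĝ = (258/131)·(12) + (-471/131)·(1) = 2625/131.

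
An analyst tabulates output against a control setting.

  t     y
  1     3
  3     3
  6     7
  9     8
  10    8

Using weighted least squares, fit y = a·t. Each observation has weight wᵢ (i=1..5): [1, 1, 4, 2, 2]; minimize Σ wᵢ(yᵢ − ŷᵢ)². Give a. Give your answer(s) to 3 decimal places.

a = 0.938

Compute the Gram sums: Σwᵢ·t·t = 516.
Right-hand side: Σwᵢ·t·y = 484.
So MᵀWM·[a]ᵀ = MᵀWy: [[516]]·[a]ᵀ = [484]ᵀ.
a = 484/516 = 0.937984.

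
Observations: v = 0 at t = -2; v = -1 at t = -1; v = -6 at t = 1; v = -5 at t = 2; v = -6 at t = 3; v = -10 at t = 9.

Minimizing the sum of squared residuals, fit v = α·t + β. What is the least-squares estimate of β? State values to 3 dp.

β = -2.904

Normal-equation sums: Σt·t = 100, Σt = 12, Σ1 = 6.
Moment sums: Σt·v = -123, Σv = -28.
Eliminating β: 6·(row 1) − 12·(row 2) gives 456·α = 6·(-123) − 12·(-28) = -402, so α = -67/76.
Then β = ((-28) − 12·(-67/76))/6 = -331/114.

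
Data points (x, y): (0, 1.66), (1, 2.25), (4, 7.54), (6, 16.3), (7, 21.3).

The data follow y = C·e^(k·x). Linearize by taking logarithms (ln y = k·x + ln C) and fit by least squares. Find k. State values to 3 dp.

Taking logs, ln y = k·x + ln C, so regress ln y on x.
Sums: Σx = 18.0000, Σ(x)² = 102.0000, Σln y = 9.1878, Σx·ln y = 47.0498.
Normal system: [[102.0000, 18.0000]; [18.0000, 5]]·[k, ln C]ᵀ = [47.0498, 9.1878]ᵀ.
Slope k = (n·Σx·ln y − Σx·Σln y)/(n·Σ(x)² − (Σx)²) = (5·47.0498 − 18.0000·9.1878)/186.0000 = 0.37563; ln C = (Σln y − k·Σx)/n = 0.48529.

k = 0.376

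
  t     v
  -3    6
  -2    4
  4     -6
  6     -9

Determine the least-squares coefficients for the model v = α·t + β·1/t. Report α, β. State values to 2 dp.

The normal equations are: 65·α + 4·β = -104;  4·α + (65/144)·β = -7.
Eliminating β: (65/144)·(row 1) − 4·(row 2) gives (1921/144)·α = (65/144)·(-104) − 4·(-7) = -341/18, so α = -2728/1921.
Then β = ((-7) − 4·(-2728/1921))/(65/144) = -5616/1921.

α = -1.42, β = -2.92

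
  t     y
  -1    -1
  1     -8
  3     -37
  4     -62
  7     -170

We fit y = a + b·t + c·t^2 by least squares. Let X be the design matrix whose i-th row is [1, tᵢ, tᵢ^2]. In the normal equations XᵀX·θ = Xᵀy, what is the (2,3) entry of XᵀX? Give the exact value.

Row 2 ↔ basis t, column 3 ↔ basis t^2, so (XᵀX)_{2,3} = Σᵢ (t)·(t^2) = (-1)·(1) + (1)·(1) + (3)·(9) + (4)·(16) + (7)·(49) = 434.

434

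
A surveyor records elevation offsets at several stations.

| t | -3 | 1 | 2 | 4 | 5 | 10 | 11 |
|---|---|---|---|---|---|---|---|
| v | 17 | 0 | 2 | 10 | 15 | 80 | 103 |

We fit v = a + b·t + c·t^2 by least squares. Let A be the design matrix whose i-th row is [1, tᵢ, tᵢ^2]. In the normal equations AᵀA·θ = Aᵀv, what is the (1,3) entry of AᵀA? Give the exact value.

Row 1 ↔ basis 1, column 3 ↔ basis t^2, so (AᵀA)_{1,3} = Σᵢ t^2 = (1)·(9) + (1)·(1) + (1)·(4) + (1)·(16) + (1)·(25) + (1)·(100) + (1)·(121) = 276.

276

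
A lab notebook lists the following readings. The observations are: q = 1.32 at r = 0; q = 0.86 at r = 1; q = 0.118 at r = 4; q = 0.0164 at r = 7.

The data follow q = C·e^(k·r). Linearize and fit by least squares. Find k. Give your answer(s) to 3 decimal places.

k = -0.637

Taking logs, ln q = k·r + ln C, so regress ln q on r.
Σr = 12.0000, Σ(r)² = 66.0000, Σln q = -6.1207, Σr·ln q = -37.4724.
Equations: 66.0000·k + 12.0000·ln C = -37.4724;  12.0000·k + 4·ln C = -6.1207.
Slope k = (n·Σr·ln q − Σr·Σln q)/(n·Σ(r)² − (Σr)²) = (4·-37.4724 − 12.0000·-6.1207)/120.0000 = -0.63701; ln C = (Σln q − k·Σr)/n = 0.38084.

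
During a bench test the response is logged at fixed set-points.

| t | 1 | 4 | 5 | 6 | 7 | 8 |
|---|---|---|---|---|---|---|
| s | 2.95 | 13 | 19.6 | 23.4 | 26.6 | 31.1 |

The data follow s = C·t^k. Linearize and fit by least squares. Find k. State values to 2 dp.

k = 1.14

Linearized form: ln s = k·ln t + ln C. From the 6 transformed points,
Σln t = 8.8128, Σ(ln t)² = 15.8331, Σln s = 16.4931, Σln t·ln s = 27.5255.
Equations: 15.8331·k + 8.8128·ln C = 27.5255;  8.8128·k + 6·ln C = 16.4931.
Δ = 15.8331·6 − (8.8128)² = 17.3327; k = (27.5255·6 − 8.8128·16.4931)/17.3327 = 1.14243, ln C = (15.8331·16.4931 − 8.8128·27.5255)/17.3327 = 1.07084.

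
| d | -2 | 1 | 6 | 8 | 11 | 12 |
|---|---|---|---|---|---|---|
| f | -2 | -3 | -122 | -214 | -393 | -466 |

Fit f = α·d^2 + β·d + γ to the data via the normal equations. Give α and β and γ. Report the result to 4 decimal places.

α = -3.0027, β = -3.0762, γ = 3.6258

Forming XᵀX = [[40786, 3780, 370]; [3780, 370, 36]; [370, 36, 6]] and Xᵀf = [-132756, -12358, -1200]ᵀ gives XᵀX·[α, β, γ]ᵀ = Xᵀf.
Solving the 3×3 system (Gaussian elimination) gives α = -375729/125129, β = -384923/125129, γ = 453693/125129.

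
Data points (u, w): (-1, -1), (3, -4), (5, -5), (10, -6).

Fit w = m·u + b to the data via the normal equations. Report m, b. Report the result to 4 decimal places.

The normal equations are: 135·m + 17·b = -96;  17·m + 4·b = -16.
Δ = 135·4 − 17² = 251.
m = ((-96)·4 − 17·(-16))/251 = -112/251; b = (135·(-16) − 17·(-96))/251 = -528/251.

m = -0.4462, b = -2.1036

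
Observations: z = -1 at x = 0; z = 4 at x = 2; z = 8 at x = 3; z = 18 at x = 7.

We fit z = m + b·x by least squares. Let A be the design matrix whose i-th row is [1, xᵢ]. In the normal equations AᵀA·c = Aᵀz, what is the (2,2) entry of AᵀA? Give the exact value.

62

Row 2 ↔ basis x, column 2 ↔ basis x, so (AᵀA)_{2,2} = Σᵢ (x)·(x) = (0)·(0) + (2)·(2) + (3)·(3) + (7)·(7) = 62.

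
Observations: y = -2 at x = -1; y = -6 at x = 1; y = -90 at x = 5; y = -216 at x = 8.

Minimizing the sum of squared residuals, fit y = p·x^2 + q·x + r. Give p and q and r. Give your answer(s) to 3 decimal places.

AᵀA·[p, q, r]ᵀ = Aᵀy reads: 4723·p + 637·q + 91·r = -16082;  637·p + 91·q + 13·r = -2182;  91·p + 13·q + 4·r = -314.
Solving the 3×3 system (Gaussian elimination) gives p = -101/33, q = -1717/715, r = -16/15.

p = -3.061, q = -2.401, r = -1.067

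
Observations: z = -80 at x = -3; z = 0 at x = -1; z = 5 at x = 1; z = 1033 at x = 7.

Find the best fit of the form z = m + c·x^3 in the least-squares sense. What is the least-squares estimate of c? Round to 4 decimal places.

Entries of AᵀA: Σ1 = 4, Σx^3 = 316, Σx^3·x^3 = 118380.
For Aᵀz: Σz = 958, Σx^3·z = 356484.
Eliminating c: 118380·(row 1) − 316·(row 2) gives 373664·m = 118380·958 − 316·356484 = 759096, so m = 94887/46708.
Then c = (356484 − 316·(94887/46708))/118380 = 140401/46708.

c = 3.0059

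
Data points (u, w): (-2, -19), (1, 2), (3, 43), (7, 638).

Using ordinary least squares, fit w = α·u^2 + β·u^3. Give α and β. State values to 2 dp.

α = -1.08, β = 2.01

The normal system XᵀX·[α, β]ᵀ = Xᵀw is [[2499, 17019]; [17019, 118443]]·[α, β]ᵀ = [31575, 220149]ᵀ.
Eliminating β: 118443·(row 1) − 17019·(row 2) gives 6342696·α = 118443·31575 − 17019·220149 = -6878106, so α = -382117/352372.
Then β = (220149 − 17019·(-382117/352372))/118443 = 709857/352372.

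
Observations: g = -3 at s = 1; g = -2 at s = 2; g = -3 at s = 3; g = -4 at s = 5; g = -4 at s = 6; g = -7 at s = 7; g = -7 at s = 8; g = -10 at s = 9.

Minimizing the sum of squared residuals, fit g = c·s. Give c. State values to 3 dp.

Normal-equation sums: Σs·s = 269.
Right-hand side: Σs·g = -255.
So XᵀX·[c]ᵀ = Xᵀg: [[269]]·[c]ᵀ = [-255]ᵀ.
Hence c = -255 / 269 ≈ -0.947955.

c = -0.948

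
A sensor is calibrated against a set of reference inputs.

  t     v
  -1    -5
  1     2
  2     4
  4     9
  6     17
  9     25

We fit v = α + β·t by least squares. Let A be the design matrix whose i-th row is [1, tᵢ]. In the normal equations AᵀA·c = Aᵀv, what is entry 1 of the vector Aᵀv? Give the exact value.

52

Entry 1 ↔ basis 1, so (Aᵀv)_{1} = Σᵢ vᵢ = (1)·(-5) + (1)·(2) + (1)·(4) + (1)·(9) + (1)·(17) + (1)·(25) = 52.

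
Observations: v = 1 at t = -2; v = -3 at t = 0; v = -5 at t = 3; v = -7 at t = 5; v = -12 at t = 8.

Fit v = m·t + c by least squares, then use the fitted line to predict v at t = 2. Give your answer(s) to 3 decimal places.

v̂ = -4.242

The normal equations are: 102·m + 14·c = -148;  14·m + 5·c = -26.
(Σt·t = 102, Σt = 14, Σ1 = 5, Σt·v = -148, Σv = -26.)
det = 102·5 − 14² = 314.
m = ((-148)·5 − 14·(-26))/314 = -188/157; c = (102·(-26) − 14·(-148))/314 = -290/157.
At t = 2: v̂ = (-188/157)·(2) + (-290/157)·(1) = -666/157.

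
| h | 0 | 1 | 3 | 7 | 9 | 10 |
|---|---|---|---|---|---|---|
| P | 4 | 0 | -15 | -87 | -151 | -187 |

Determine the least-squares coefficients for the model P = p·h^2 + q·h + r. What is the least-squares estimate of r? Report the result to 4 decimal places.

r = 2.5976

From the data, Σh^2·h^2 = 19044, Σh^2·h = 2100, Σh^2 = 240, Σh·h = 240, Σh = 30, Σ1 = 6.
And Σh^2·P = -35329, Σh·P = -3883, ΣP = -436.
Normal equations: [[19044, 2100, 240]; [2100, 240, 30]; [240, 30, 6]]·[p, q, r]ᵀ = [-35329, -3883, -436]ᵀ.
Row-reducing yields p = -859/444, q = 707/1665, r = 865/333.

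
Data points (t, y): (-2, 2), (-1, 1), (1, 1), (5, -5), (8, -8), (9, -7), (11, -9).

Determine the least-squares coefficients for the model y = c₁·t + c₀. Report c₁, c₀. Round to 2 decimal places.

With design matrix X, XᵀX = [[297, 31]; [31, 7]] and Xᵀy = [-255, -25]ᵀ.
Δ = 297·7 − 31² = 1118.
c₁ = ((-255)·7 − 31·(-25))/1118 = -505/559; c₀ = (297·(-25) − 31·(-255))/1118 = 240/559.

c₁ = -0.90, c₀ = 0.43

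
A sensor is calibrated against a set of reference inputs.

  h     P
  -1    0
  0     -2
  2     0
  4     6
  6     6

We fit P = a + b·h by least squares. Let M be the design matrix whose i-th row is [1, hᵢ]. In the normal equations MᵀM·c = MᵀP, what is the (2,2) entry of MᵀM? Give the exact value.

Row 2 ↔ basis h, column 2 ↔ basis h, so (MᵀM)_{2,2} = Σᵢ (h)·(h) = (-1)·(-1) + (0)·(0) + (2)·(2) + (4)·(4) + (6)·(6) = 57.

57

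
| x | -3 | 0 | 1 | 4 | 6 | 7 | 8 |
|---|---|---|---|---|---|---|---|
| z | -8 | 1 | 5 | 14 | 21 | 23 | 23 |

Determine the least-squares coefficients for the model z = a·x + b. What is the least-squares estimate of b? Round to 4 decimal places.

The normal system AᵀA·[a, b]ᵀ = Aᵀz is [[175, 23]; [23, 7]]·[a, b]ᵀ = [556, 79]ᵀ.
Eliminating b: 7·(row 1) − 23·(row 2) gives 696·a = 7·556 − 23·79 = 2075, so a = 2075/696.
Then b = (79 − 23·(2075/696))/7 = 1037/696.

b = 1.4899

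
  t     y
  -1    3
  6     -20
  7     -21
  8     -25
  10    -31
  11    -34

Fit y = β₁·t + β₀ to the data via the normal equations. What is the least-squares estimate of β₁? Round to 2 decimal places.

With design matrix X, XᵀX = [[371, 41]; [41, 6]] and Xᵀy = [-1154, -128]ᵀ.
Δ = 371·6 − 41² = 545.
β₁ = ((-1154)·6 − 41·(-128))/545 = -1676/545; β₀ = (371·(-128) − 41·(-1154))/545 = -174/545.

β₁ = -3.08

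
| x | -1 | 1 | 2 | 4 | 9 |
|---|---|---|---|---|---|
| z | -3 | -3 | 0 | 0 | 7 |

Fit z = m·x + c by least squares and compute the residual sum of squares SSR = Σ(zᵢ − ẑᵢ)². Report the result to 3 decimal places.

MᵀM·[m, c]ᵀ = Mᵀz reads: 103·m + 15·c = 63;  15·m + 5·c = 1.
Δ = 103·5 − 15² = 290.
m = (63·5 − 15·1)/290 = 30/29; c = (103·1 − 15·63)/290 = -421/145.
Residuals: 136/145, -164/145, 121/145, -179/145, 86/145; SSR = 686/145.

SSR = 4.731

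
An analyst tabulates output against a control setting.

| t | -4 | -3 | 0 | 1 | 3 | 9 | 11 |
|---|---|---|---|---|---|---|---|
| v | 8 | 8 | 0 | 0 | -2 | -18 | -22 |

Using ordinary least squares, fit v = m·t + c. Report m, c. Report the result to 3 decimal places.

Entries of AᵀA: Σt·t = 237, Σt = 17, Σ1 = 7.
For Aᵀv: Σt·v = -466, Σv = -26.
Δ = 237·7 − 17² = 1370.
m = ((-466)·7 − 17·(-26))/1370 = -282/137; c = (237·(-26) − 17·(-466))/1370 = 176/137.

m = -2.058, c = 1.285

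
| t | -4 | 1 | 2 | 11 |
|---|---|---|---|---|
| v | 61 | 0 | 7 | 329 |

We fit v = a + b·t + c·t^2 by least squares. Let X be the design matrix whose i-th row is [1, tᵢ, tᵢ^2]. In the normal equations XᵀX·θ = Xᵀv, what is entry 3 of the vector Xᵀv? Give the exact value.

Entry 3 ↔ basis t^2, so (Xᵀv)_{3} = Σᵢ (t^2)·vᵢ = (16)·(61) + (1)·(0) + (4)·(7) + (121)·(329) = 40813.

40813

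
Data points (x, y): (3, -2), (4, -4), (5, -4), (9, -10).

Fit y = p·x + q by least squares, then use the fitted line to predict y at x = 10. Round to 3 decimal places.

From the data, Σx·x = 131, Σx = 21, Σ1 = 4.
Moment sums: Σx·y = -132, Σy = -20.
So MᵀM·[p, q]ᵀ = Mᵀy: [[131, 21]; [21, 4]]·[p, q]ᵀ = [-132, -20]ᵀ.
Δ = 131·4 − 21² = 83.
p = ((-132)·4 − 21·(-20))/83 = -108/83; q = (131·(-20) − 21·(-132))/83 = 152/83.
At x = 10: ŷ = (-108/83)·(10) + (152/83)·(1) = -928/83.

ŷ = -11.181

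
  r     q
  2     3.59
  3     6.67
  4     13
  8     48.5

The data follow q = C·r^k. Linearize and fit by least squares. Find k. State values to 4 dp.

k = 1.9069

Linearized form: ln q = k·ln r + ln C. From the 4 transformed points,
XᵀX = [[7.9333, 5.2575]; [5.2575, 4]], rhs = [14.5980, 9.6223]ᵀ  (here Σln r = 5.2575, Σ(ln r)² = 7.9333, Σln q = 9.6223, Σln r·ln q = 14.5980).
Δ = 7.9333·4 − (5.2575)² = 4.0919; k = (14.5980·4 − 5.2575·9.6223)/4.0919 = 1.90686, ln C = (7.9333·9.6223 − 5.2575·14.5980)/4.0919 = -0.10076.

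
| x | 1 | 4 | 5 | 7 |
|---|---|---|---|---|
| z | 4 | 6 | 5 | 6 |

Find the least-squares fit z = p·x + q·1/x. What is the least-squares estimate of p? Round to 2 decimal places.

p = 0.90

Compute the Gram sums: Σx·x = 91, Σx·1/x = 4, Σ1/x·1/x = 22009/19600.
For Aᵀz: Σx·z = 95, Σ1/x·z = 103/14.
So AᵀA·[p, q]ᵀ = Aᵀz: [[91, 4]; [4, 22009/19600]]·[p, q]ᵀ = [95, 103/14]ᵀ.
Eliminating q: (22009/19600)·(row 1) − 4·(row 2) gives (241317/2800)·p = (22009/19600)·95 − 4·(103/14) = 302811/3920, so p = 504685/563073.
Then q = ((103/14) − 4·(504685/563073))/(22009/19600) = 270200/80439.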